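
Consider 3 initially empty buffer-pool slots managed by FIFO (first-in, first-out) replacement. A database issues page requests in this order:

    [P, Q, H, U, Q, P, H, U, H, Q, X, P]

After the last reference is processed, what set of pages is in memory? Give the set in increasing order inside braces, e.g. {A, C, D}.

P → fault, frames {P}
Q → fault, frames {P,Q}
H → fault, frames {P,Q,H}
U → fault, evict P, frames {Q,H,U}
Q → hit
P → fault, evict Q, frames {H,U,P}
H → hit
U → hit
H → hit
Q → fault, evict H, frames {U,P,Q}
X → fault, evict U, frames {P,Q,X}
P → hit

{P, Q, X}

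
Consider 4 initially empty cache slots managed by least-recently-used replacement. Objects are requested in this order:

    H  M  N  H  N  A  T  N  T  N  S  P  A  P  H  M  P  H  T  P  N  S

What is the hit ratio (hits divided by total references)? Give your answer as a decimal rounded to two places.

0.41

H -> miss, frames [H]
M -> miss, frames [H, M]
N -> miss, frames [H, M, N]
H -> hit
N -> hit
A -> miss, frames [M, H, N, A]
T -> miss, evict M, frames [H, N, A, T]
N -> hit
T -> hit
N -> hit
S -> miss, evict H, frames [A, T, N, S]
P -> miss, evict A, frames [T, N, S, P]
A -> miss, evict T, frames [N, S, P, A]
P -> hit
H -> miss, evict N, frames [S, A, P, H]
M -> miss, evict S, frames [A, P, H, M]
P -> hit
H -> hit
T -> miss, evict A, frames [M, P, H, T]
P -> hit
N -> miss, evict M, frames [H, T, P, N]
S -> miss, evict H, frames [T, P, N, S]
Hits: 9 of 22 references → 9/22 = 0.4091.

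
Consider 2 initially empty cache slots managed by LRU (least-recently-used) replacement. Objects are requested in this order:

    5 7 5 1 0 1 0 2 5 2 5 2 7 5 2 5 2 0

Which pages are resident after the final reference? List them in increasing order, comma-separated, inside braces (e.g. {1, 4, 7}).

5 → fault, frames {5}
7 → fault, frames {5,7}
5 → hit
1 → fault, evict 7, frames {5,1}
0 → fault, evict 5, frames {1,0}
1 → hit
0 → hit
2 → fault, evict 1, frames {0,2}
5 → fault, evict 0, frames {2,5}
2 → hit
5 → hit
2 → hit
7 → fault, evict 5, frames {2,7}
5 → fault, evict 2, frames {7,5}
2 → fault, evict 7, frames {5,2}
5 → hit
2 → hit
0 → fault, evict 5, frames {2,0}

{0, 2}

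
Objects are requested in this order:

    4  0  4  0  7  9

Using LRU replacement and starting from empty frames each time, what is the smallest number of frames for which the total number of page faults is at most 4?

2

f=1: 6 faults
f=2: 4 faults
f=3: 4 faults
f=4: 4 faults
Smallest f with faults ≤ 4 is 2.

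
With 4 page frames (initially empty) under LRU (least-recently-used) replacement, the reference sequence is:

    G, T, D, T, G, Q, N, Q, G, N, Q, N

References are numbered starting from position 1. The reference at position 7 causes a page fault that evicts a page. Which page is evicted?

D

pos 1: G: fault, frames [G]
pos 2: T: fault, frames [G, T]
pos 3: D: fault, frames [G, T, D]
pos 4: T: hit
pos 5: G: hit
pos 6: Q: fault, frames [D, T, G, Q]
pos 7: N: fault, evict D, frames [T, G, Q, N]
At position 7, page D is evicted.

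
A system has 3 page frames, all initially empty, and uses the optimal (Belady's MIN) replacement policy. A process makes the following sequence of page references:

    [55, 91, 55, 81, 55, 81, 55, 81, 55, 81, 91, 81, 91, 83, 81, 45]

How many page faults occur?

5

55 → miss, frames {55}
91 → miss, frames {55,91}
55 → hit
81 → miss, frames {55,91,81}
55 → hit
81 → hit
55 → hit
81 → hit
55 → hit
81 → hit
91 → hit
81 → hit
91 → hit
83 → miss, evict 91, frames {55,81,83}
81 → hit
45 → miss, evict 83, frames {55,81,45}
Page faults: 5.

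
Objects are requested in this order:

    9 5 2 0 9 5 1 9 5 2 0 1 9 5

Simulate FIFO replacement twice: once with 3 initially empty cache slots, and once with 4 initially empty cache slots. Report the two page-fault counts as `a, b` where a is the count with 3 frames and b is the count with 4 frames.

11, 12

3 frames: F F F F F F F . . F F . F F → 11 faults.
4 frames: F F F F . . F F F F F F F F → 12 faults.
12 > 11: adding a frame increased faults — Belady's anomaly.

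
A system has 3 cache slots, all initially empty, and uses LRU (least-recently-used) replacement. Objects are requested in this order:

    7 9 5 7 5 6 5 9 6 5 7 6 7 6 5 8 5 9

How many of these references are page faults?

7: miss, frames [7]
9: miss, frames [7, 9]
5: miss, frames [7, 9, 5]
7: hit
5: hit
6: miss, evict 9, frames [7, 5, 6]
5: hit
9: miss, evict 7, frames [6, 5, 9]
6: hit
5: hit
7: miss, evict 9, frames [6, 5, 7]
6: hit
7: hit
6: hit
5: hit
8: miss, evict 7, frames [6, 5, 8]
5: hit
9: miss, evict 6, frames [8, 5, 9]
Page faults: 8.

8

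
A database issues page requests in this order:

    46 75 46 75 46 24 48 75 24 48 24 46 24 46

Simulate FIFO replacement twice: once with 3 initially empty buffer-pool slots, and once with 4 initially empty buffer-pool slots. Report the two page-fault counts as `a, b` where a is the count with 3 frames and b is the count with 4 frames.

3 frames: F F . . . F F . . . . F . . → 5 faults.
4 frames: F F . . . F F . . . . . . . → 4 faults.
4 < 5: adding a frame reduced faults, as is typical.

5, 4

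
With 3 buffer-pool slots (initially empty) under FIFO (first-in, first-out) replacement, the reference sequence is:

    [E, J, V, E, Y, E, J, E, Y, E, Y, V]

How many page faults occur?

7

E -> miss, frames {E}
J -> miss, frames {E,J}
V -> miss, frames {E,J,V}
E -> hit
Y -> miss, evict E, frames {J,V,Y}
E -> miss, evict J, frames {V,Y,E}
J -> miss, evict V, frames {Y,E,J}
E -> hit
Y -> hit
E -> hit
Y -> hit
V -> miss, evict Y, frames {E,J,V}
Page faults: 7.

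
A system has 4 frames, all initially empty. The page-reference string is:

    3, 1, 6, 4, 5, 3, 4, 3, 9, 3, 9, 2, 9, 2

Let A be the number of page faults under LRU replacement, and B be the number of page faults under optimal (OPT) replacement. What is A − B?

1

Under LRU: F F F F F F . . F . . F . . → 8 faults.
Under OPT: F F F F F . . . F . . F . . → 7 faults.
A − B = 8 − 7 = 1.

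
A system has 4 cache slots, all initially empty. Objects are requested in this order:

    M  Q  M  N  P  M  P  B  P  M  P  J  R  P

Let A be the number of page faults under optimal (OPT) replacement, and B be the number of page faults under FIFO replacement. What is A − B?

-2

Under OPT: F F . F F . . F . . . F F . → 7 faults.
Under FIFO: F F . F F . . F . F . F F F → 9 faults.
A − B = 7 − 9 = -2.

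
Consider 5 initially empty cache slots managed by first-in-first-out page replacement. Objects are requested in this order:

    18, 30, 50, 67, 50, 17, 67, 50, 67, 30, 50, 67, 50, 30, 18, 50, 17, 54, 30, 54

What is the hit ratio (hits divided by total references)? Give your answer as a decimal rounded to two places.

18: miss, frames [18]
30: miss, frames [18, 30]
50: miss, frames [18, 30, 50]
67: miss, frames [18, 30, 50, 67]
50: hit
17: miss, frames [18, 30, 50, 67, 17]
67: hit
50: hit
67: hit
30: hit
50: hit
67: hit
50: hit
30: hit
18: hit
50: hit
17: hit
54: miss, evict 18, frames [30, 50, 67, 17, 54]
30: hit
54: hit
Hits: 14 of 20 references → 14/20 = 0.7000.

0.70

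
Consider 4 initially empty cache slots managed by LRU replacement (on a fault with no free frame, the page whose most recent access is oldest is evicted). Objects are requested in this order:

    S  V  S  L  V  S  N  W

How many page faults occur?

5

S -> fault, frames {S}
V -> fault, frames {S,V}
S -> hit
L -> fault, frames {V,S,L}
V -> hit
S -> hit
N -> fault, frames {L,V,S,N}
W -> fault, evict L, frames {V,S,N,W}
Page faults: 5.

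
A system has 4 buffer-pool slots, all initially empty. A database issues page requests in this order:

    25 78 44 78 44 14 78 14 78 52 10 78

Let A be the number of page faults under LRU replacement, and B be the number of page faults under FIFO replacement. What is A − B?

-1

Under LRU: F F F . . F . . . F F . → 6 faults.
Under FIFO: F F F . . F . . . F F F → 7 faults.
A − B = 6 − 7 = -1.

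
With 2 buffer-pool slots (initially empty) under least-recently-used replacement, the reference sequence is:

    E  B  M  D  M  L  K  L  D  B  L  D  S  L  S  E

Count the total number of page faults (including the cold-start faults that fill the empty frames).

E: fault, frames (E)
B: fault, frames (E B)
M: fault, evict E, frames (B M)
D: fault, evict B, frames (M D)
M: hit
L: fault, evict D, frames (M L)
K: fault, evict M, frames (L K)
L: hit
D: fault, evict K, frames (L D)
B: fault, evict L, frames (D B)
L: fault, evict D, frames (B L)
D: fault, evict B, frames (L D)
S: fault, evict L, frames (D S)
L: fault, evict D, frames (S L)
S: hit
E: fault, evict L, frames (S E)
Page faults: 13.

13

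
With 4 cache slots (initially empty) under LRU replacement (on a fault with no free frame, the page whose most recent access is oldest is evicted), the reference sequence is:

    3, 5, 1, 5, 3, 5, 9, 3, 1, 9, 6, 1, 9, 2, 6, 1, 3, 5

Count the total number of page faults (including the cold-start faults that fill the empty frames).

3: fault, frames [3]
5: fault, frames [3, 5]
1: fault, frames [3, 5, 1]
5: hit
3: hit
5: hit
9: fault, frames [1, 3, 5, 9]
3: hit
1: hit
9: hit
6: fault, evict 5, frames [3, 1, 9, 6]
1: hit
9: hit
2: fault, evict 3, frames [6, 1, 9, 2]
6: hit
1: hit
3: fault, evict 9, frames [2, 6, 1, 3]
5: fault, evict 2, frames [6, 1, 3, 5]
Page faults: 8.

8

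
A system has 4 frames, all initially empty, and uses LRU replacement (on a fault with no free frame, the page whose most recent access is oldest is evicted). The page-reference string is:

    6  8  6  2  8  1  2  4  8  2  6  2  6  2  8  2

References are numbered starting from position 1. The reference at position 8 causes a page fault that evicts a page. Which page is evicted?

pos 1: 6: miss, frames {6}
pos 2: 8: miss, frames {6,8}
pos 3: 6: hit
pos 4: 2: miss, frames {8,6,2}
pos 5: 8: hit
pos 6: 1: miss, frames {6,2,8,1}
pos 7: 2: hit
pos 8: 4: miss, evict 6, frames {8,1,2,4}
At position 8, page 6 is evicted.

6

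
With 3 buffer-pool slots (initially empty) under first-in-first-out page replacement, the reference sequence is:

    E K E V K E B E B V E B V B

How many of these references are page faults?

E: miss, frames (E)
K: miss, frames (E K)
E: hit
V: miss, frames (E K V)
K: hit
E: hit
B: miss, evict E, frames (K V B)
E: miss, evict K, frames (V B E)
B: hit
V: hit
E: hit
B: hit
V: hit
B: hit
Page faults: 5.

5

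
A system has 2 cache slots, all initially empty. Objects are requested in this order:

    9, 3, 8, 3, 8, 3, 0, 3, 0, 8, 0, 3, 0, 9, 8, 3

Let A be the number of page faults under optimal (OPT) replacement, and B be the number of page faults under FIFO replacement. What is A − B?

Under OPT: F F F . . . F . . F . F . F F . → 8 faults.
Under FIFO: F F F . . . F F . F F F . F F F → 11 faults.
A − B = 8 − 11 = -3.

-3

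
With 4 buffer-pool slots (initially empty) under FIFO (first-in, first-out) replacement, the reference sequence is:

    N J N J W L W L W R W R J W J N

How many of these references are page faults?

N → fault, frames [N]
J → fault, frames [N, J]
N → hit
J → hit
W → fault, frames [N, J, W]
L → fault, frames [N, J, W, L]
W → hit
L → hit
W → hit
R → fault, evict N, frames [J, W, L, R]
W → hit
R → hit
J → hit
W → hit
J → hit
N → fault, evict J, frames [W, L, R, N]
Page faults: 6.

6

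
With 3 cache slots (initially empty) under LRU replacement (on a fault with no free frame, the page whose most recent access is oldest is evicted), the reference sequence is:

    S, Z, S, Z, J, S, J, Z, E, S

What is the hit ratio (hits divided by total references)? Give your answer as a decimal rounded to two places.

S: miss, frames [S]
Z: miss, frames [S, Z]
S: hit
Z: hit
J: miss, frames [S, Z, J]
S: hit
J: hit
Z: hit
E: miss, evict S, frames [J, Z, E]
S: miss, evict J, frames [Z, E, S]
Hits: 5 of 10 references → 5/10 = 0.5000.

0.50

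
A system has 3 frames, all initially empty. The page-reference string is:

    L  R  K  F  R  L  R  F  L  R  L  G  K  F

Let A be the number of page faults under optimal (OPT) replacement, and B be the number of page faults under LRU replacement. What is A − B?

Under OPT: F F F F . . . . . . . F F . → 6 faults.
Under LRU: F F F F . F . . . . . F F F → 8 faults.
A − B = 6 − 8 = -2.

-2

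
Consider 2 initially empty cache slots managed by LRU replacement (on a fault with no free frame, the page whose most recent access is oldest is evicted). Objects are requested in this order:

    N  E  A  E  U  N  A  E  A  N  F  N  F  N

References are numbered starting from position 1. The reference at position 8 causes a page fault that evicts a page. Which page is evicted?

pos 1: N → miss, frames {N}
pos 2: E → miss, frames {N,E}
pos 3: A → miss, evict N, frames {E,A}
pos 4: E → hit
pos 5: U → miss, evict A, frames {E,U}
pos 6: N → miss, evict E, frames {U,N}
pos 7: A → miss, evict U, frames {N,A}
pos 8: E → miss, evict N, frames {A,E}
At position 8, page N is evicted.

N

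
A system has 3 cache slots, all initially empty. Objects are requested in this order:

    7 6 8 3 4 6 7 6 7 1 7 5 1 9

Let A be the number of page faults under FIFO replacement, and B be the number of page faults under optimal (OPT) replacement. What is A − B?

2

Under FIFO: F F F F F F F . . F . F . F → 10 faults.
Under OPT: F F F F F . . . . F . F . F → 8 faults.
A − B = 10 − 8 = 2.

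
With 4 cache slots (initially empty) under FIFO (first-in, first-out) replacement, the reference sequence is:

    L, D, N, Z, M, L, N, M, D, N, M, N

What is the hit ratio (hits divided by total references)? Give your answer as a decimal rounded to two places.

0.33

L: fault, frames (L)
D: fault, frames (L D)
N: fault, frames (L D N)
Z: fault, frames (L D N Z)
M: fault, evict L, frames (D N Z M)
L: fault, evict D, frames (N Z M L)
N: hit
M: hit
D: fault, evict N, frames (Z M L D)
N: fault, evict Z, frames (M L D N)
M: hit
N: hit
Hits: 4 of 12 references → 4/12 = 0.3333.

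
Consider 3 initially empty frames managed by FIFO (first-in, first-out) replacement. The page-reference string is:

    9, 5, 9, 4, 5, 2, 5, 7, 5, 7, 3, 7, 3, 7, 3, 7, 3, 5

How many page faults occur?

9: miss, frames (9)
5: miss, frames (9 5)
9: hit
4: miss, frames (9 5 4)
5: hit
2: miss, evict 9, frames (5 4 2)
5: hit
7: miss, evict 5, frames (4 2 7)
5: miss, evict 4, frames (2 7 5)
7: hit
3: miss, evict 2, frames (7 5 3)
7: hit
3: hit
7: hit
3: hit
7: hit
3: hit
5: hit
Page faults: 7.

7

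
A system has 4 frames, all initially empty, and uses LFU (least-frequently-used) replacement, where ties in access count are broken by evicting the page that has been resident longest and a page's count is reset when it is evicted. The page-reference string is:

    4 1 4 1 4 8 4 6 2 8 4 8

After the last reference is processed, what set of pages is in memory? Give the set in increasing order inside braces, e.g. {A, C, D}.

4: miss, frames [4]
1: miss, frames [4, 1]
4: hit
1: hit
4: hit
8: miss, frames [4, 1, 8]
4: hit
6: miss, frames [4, 1, 8, 6]
2: miss, evict 8, frames [4, 1, 6, 2]
8: miss, evict 6, frames [4, 1, 2, 8]
4: hit
8: hit

{1, 2, 4, 8}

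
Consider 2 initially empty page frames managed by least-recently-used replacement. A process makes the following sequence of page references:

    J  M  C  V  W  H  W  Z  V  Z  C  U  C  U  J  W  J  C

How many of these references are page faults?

13

J → miss, frames (J)
M → miss, frames (J M)
C → miss, evict J, frames (M C)
V → miss, evict M, frames (C V)
W → miss, evict C, frames (V W)
H → miss, evict V, frames (W H)
W → hit
Z → miss, evict H, frames (W Z)
V → miss, evict W, frames (Z V)
Z → hit
C → miss, evict V, frames (Z C)
U → miss, evict Z, frames (C U)
C → hit
U → hit
J → miss, evict C, frames (U J)
W → miss, evict U, frames (J W)
J → hit
C → miss, evict W, frames (J C)
Page faults: 13.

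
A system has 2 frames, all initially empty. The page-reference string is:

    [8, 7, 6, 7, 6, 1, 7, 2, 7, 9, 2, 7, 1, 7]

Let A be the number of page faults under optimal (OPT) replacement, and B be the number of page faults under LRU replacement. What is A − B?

-2

Under OPT: F F F . . F . F . F . F F . → 8 faults.
Under LRU: F F F . . F F F . F F F F . → 10 faults.
A − B = 8 − 10 = -2.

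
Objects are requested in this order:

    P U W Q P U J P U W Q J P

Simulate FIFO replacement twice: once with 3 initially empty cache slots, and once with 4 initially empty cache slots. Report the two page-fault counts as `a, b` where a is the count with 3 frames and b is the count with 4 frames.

10, 11

3 frames: F F F F F F F . . F F . F → 10 faults.
4 frames: F F F F . . F F F F F F F → 11 faults.
11 > 10: adding a frame increased faults — Belady's anomaly.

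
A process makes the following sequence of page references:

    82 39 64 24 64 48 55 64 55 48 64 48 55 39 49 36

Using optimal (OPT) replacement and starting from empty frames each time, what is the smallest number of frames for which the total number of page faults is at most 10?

3

f=1: 16 faults
f=2: 11 faults
f=3: 9 faults
f=4: 8 faults
f=5: 8 faults
f=6: 8 faults
f=7: 8 faults
f=8: 8 faults
Smallest f with faults ≤ 10 is 3.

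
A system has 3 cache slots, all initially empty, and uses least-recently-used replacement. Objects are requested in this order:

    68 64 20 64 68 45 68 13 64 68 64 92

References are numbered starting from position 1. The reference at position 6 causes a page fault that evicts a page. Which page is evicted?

pos 1: 68 -> fault, frames [68]
pos 2: 64 -> fault, frames [68, 64]
pos 3: 20 -> fault, frames [68, 64, 20]
pos 4: 64 -> hit
pos 5: 68 -> hit
pos 6: 45 -> fault, evict 20, frames [64, 68, 45]
At position 6, page 20 is evicted.

20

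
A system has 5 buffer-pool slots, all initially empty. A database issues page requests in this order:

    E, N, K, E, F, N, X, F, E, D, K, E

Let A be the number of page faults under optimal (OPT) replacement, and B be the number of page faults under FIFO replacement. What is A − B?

Under OPT: F F F . F . F . . F . . → 6 faults.
Under FIFO: F F F . F . F . . F . F → 7 faults.
A − B = 6 − 7 = -1.

-1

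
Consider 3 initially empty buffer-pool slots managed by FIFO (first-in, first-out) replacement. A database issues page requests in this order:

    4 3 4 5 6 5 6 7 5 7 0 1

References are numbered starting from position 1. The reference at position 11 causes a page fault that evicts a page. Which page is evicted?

pos 1: 4: fault, frames {4}
pos 2: 3: fault, frames {4,3}
pos 3: 4: hit
pos 4: 5: fault, frames {4,3,5}
pos 5: 6: fault, evict 4, frames {3,5,6}
pos 6: 5: hit
pos 7: 6: hit
pos 8: 7: fault, evict 3, frames {5,6,7}
pos 9: 5: hit
pos 10: 7: hit
pos 11: 0: fault, evict 5, frames {6,7,0}
At position 11, page 5 is evicted.

5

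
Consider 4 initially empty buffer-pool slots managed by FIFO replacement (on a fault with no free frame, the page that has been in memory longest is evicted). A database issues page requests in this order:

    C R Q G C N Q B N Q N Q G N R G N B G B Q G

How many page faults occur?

C -> fault, frames {C}
R -> fault, frames {C,R}
Q -> fault, frames {C,R,Q}
G -> fault, frames {C,R,Q,G}
C -> hit
N -> fault, evict C, frames {R,Q,G,N}
Q -> hit
B -> fault, evict R, frames {Q,G,N,B}
N -> hit
Q -> hit
N -> hit
Q -> hit
G -> hit
N -> hit
R -> fault, evict Q, frames {G,N,B,R}
G -> hit
N -> hit
B -> hit
G -> hit
B -> hit
Q -> fault, evict G, frames {N,B,R,Q}
G -> fault, evict N, frames {B,R,Q,G}
Page faults: 9.

9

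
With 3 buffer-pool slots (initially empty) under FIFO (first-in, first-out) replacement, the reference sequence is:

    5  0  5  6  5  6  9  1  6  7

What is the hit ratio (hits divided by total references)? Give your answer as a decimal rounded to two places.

0.40

5 -> fault, frames [5]
0 -> fault, frames [5, 0]
5 -> hit
6 -> fault, frames [5, 0, 6]
5 -> hit
6 -> hit
9 -> fault, evict 5, frames [0, 6, 9]
1 -> fault, evict 0, frames [6, 9, 1]
6 -> hit
7 -> fault, evict 6, frames [9, 1, 7]
Hits: 4 of 10 references → 4/10 = 0.4000.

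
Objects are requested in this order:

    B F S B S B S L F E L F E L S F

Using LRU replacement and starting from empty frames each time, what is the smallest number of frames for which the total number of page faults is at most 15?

2

f=1: 16 faults
f=2: 13 faults
f=3: 8 faults
f=4: 5 faults
f=5: 5 faults
Smallest f with faults ≤ 15 is 2.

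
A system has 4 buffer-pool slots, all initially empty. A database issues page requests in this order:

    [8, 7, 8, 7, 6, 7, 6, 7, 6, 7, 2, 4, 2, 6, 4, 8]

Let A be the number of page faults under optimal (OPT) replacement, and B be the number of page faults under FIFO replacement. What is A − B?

-1

Under OPT: F F . . F . . . . . F F . . . . → 5 faults.
Under FIFO: F F . . F . . . . . F F . . . F → 6 faults.
A − B = 5 − 6 = -1.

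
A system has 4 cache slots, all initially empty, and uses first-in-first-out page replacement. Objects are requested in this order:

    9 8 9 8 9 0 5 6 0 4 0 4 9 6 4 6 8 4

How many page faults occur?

8

9 → fault, frames {9}
8 → fault, frames {9,8}
9 → hit
8 → hit
9 → hit
0 → fault, frames {9,8,0}
5 → fault, frames {9,8,0,5}
6 → fault, evict 9, frames {8,0,5,6}
0 → hit
4 → fault, evict 8, frames {0,5,6,4}
0 → hit
4 → hit
9 → fault, evict 0, frames {5,6,4,9}
6 → hit
4 → hit
6 → hit
8 → fault, evict 5, frames {6,4,9,8}
4 → hit
Page faults: 8.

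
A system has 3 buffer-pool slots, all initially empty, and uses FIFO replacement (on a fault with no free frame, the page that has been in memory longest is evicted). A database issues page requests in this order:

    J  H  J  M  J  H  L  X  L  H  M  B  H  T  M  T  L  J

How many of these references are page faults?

11

J → fault, frames (J)
H → fault, frames (J H)
J → hit
M → fault, frames (J H M)
J → hit
H → hit
L → fault, evict J, frames (H M L)
X → fault, evict H, frames (M L X)
L → hit
H → fault, evict M, frames (L X H)
M → fault, evict L, frames (X H M)
B → fault, evict X, frames (H M B)
H → hit
T → fault, evict H, frames (M B T)
M → hit
T → hit
L → fault, evict M, frames (B T L)
J → fault, evict B, frames (T L J)
Page faults: 11.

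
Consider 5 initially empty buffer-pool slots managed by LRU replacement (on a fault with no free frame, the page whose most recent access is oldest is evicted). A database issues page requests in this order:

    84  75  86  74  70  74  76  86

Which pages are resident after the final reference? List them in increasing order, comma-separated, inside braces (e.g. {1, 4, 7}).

{70, 74, 75, 76, 86}

84 -> fault, frames (84)
75 -> fault, frames (84 75)
86 -> fault, frames (84 75 86)
74 -> fault, frames (84 75 86 74)
70 -> fault, frames (84 75 86 74 70)
74 -> hit
76 -> fault, evict 84, frames (75 86 70 74 76)
86 -> hit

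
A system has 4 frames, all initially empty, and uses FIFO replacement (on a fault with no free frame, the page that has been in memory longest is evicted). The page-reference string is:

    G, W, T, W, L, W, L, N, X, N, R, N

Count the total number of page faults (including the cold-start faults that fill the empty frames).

G -> miss, frames [G]
W -> miss, frames [G, W]
T -> miss, frames [G, W, T]
W -> hit
L -> miss, frames [G, W, T, L]
W -> hit
L -> hit
N -> miss, evict G, frames [W, T, L, N]
X -> miss, evict W, frames [T, L, N, X]
N -> hit
R -> miss, evict T, frames [L, N, X, R]
N -> hit
Page faults: 7.

7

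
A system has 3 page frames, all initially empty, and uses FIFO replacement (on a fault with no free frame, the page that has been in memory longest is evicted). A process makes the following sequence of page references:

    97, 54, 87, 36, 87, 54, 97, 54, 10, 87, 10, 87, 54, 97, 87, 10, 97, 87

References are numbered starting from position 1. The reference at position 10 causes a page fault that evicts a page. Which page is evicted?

97

pos 1: 97 → fault, frames [97]
pos 2: 54 → fault, frames [97, 54]
pos 3: 87 → fault, frames [97, 54, 87]
pos 4: 36 → fault, evict 97, frames [54, 87, 36]
pos 5: 87 → hit
pos 6: 54 → hit
pos 7: 97 → fault, evict 54, frames [87, 36, 97]
pos 8: 54 → fault, evict 87, frames [36, 97, 54]
pos 9: 10 → fault, evict 36, frames [97, 54, 10]
pos 10: 87 → fault, evict 97, frames [54, 10, 87]
At position 10, page 97 is evicted.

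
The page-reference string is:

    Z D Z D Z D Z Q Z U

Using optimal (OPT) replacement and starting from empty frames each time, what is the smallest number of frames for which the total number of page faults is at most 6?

f=1: 10 faults
f=2: 4 faults
f=3: 4 faults
f=4: 4 faults
Smallest f with faults ≤ 6 is 2.

2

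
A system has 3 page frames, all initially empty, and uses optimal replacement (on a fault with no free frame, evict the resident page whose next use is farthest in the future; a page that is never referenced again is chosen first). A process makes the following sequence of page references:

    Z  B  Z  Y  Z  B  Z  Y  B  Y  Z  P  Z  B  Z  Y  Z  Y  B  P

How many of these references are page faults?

6

Z → fault, frames (Z)
B → fault, frames (Z B)
Z → hit
Y → fault, frames (Z B Y)
Z → hit
B → hit
Z → hit
Y → hit
B → hit
Y → hit
Z → hit
P → fault, evict Y, frames (Z B P)
Z → hit
B → hit
Z → hit
Y → fault, evict P, frames (Z B Y)
Z → hit
Y → hit
B → hit
P → fault, evict Y, frames (Z B P)
Page faults: 6.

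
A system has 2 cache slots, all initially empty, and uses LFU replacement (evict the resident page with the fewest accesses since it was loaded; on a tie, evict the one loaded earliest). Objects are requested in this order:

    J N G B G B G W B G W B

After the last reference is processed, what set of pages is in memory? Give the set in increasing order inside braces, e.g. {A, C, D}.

{B, G}

J -> fault, frames (J)
N -> fault, frames (J N)
G -> fault, evict J, frames (N G)
B -> fault, evict N, frames (G B)
G -> hit
B -> hit
G -> hit
W -> fault, evict B, frames (G W)
B -> fault, evict W, frames (G B)
G -> hit
W -> fault, evict B, frames (G W)
B -> fault, evict W, frames (G B)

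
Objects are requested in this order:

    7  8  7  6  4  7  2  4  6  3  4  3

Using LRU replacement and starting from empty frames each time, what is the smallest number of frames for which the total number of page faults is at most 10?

2

f=1: 12 faults
f=2: 10 faults
f=3: 7 faults
f=4: 6 faults
f=5: 6 faults
f=6: 6 faults
Smallest f with faults ≤ 10 is 2.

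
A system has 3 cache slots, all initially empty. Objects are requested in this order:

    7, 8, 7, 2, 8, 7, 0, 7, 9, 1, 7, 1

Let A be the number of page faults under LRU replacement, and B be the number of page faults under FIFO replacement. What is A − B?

Under LRU: F F . F . . F . F F . . → 6 faults.
Under FIFO: F F . F . . F F F F . . → 7 faults.
A − B = 6 − 7 = -1.

-1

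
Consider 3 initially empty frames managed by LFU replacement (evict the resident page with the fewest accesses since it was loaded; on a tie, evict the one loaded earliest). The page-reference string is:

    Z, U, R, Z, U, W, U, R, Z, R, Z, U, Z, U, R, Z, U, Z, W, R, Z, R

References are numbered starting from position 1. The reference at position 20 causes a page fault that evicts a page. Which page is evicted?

W

pos 1: Z → fault, frames [Z]
pos 2: U → fault, frames [Z, U]
pos 3: R → fault, frames [Z, U, R]
pos 4: Z → hit
pos 5: U → hit
pos 6: W → fault, evict R, frames [Z, U, W]
pos 7: U → hit
pos 8: R → fault, evict W, frames [Z, U, R]
pos 9: Z → hit
pos 10: R → hit
pos 11: Z → hit
pos 12: U → hit
pos 13: Z → hit
pos 14: U → hit
pos 15: R → hit
pos 16: Z → hit
pos 17: U → hit
pos 18: Z → hit
pos 19: W → fault, evict R, frames [Z, U, W]
pos 20: R → fault, evict W, frames [Z, U, R]
At position 20, page W is evicted.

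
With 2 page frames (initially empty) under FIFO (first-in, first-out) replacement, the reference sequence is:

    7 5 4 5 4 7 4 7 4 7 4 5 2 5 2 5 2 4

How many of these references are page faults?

7

7 -> fault, frames {7}
5 -> fault, frames {7,5}
4 -> fault, evict 7, frames {5,4}
5 -> hit
4 -> hit
7 -> fault, evict 5, frames {4,7}
4 -> hit
7 -> hit
4 -> hit
7 -> hit
4 -> hit
5 -> fault, evict 4, frames {7,5}
2 -> fault, evict 7, frames {5,2}
5 -> hit
2 -> hit
5 -> hit
2 -> hit
4 -> fault, evict 5, frames {2,4}
Page faults: 7.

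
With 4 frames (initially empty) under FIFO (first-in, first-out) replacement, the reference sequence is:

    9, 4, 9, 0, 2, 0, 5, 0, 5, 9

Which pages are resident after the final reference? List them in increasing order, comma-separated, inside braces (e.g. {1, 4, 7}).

9: fault, frames [9]
4: fault, frames [9, 4]
9: hit
0: fault, frames [9, 4, 0]
2: fault, frames [9, 4, 0, 2]
0: hit
5: fault, evict 9, frames [4, 0, 2, 5]
0: hit
5: hit
9: fault, evict 4, frames [0, 2, 5, 9]

{0, 2, 5, 9}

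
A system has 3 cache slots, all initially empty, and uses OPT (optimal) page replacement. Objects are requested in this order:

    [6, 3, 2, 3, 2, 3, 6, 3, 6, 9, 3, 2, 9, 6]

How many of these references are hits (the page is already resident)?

9

6 -> fault, frames (6)
3 -> fault, frames (6 3)
2 -> fault, frames (6 3 2)
3 -> hit
2 -> hit
3 -> hit
6 -> hit
3 -> hit
6 -> hit
9 -> fault, evict 6, frames (3 2 9)
3 -> hit
2 -> hit
9 -> hit
6 -> fault, evict 9, frames (3 2 6)
Hits: 9.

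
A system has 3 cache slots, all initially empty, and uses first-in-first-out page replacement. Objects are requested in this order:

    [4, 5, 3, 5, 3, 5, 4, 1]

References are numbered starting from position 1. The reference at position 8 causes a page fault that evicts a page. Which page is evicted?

4

pos 1: 4 → fault, frames (4)
pos 2: 5 → fault, frames (4 5)
pos 3: 3 → fault, frames (4 5 3)
pos 4: 5 → hit
pos 5: 3 → hit
pos 6: 5 → hit
pos 7: 4 → hit
pos 8: 1 → fault, evict 4, frames (5 3 1)
At position 8, page 4 is evicted.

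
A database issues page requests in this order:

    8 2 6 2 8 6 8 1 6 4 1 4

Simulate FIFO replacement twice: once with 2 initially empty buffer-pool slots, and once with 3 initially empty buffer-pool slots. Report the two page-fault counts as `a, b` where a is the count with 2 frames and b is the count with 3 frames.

8, 5

2 frames: F F F . F . . F F F F . → 8 faults.
3 frames: F F F . . . . F . F . . → 5 faults.
5 < 8: adding a frame reduced faults, as is typical.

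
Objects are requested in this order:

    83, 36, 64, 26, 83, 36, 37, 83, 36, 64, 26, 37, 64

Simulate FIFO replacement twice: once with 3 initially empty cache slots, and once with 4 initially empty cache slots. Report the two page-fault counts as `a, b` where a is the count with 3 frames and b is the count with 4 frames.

3 frames: F F F F F F F . . F F . . → 9 faults.
4 frames: F F F F . . F F F F F F . → 10 faults.
10 > 9: adding a frame increased faults — Belady's anomaly.

9, 10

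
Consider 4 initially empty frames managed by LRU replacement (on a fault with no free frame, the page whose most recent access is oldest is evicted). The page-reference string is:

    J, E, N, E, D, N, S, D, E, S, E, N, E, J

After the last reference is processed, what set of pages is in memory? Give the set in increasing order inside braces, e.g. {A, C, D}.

J → miss, frames {J}
E → miss, frames {J,E}
N → miss, frames {J,E,N}
E → hit
D → miss, frames {J,N,E,D}
N → hit
S → miss, evict J, frames {E,D,N,S}
D → hit
E → hit
S → hit
E → hit
N → hit
E → hit
J → miss, evict D, frames {S,N,E,J}

{E, J, N, S}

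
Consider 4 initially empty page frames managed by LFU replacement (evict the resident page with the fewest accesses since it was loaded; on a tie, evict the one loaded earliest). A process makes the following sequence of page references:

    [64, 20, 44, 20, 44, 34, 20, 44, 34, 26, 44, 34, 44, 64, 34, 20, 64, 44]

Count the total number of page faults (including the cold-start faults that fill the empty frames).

6

64 → miss, frames (64)
20 → miss, frames (64 20)
44 → miss, frames (64 20 44)
20 → hit
44 → hit
34 → miss, frames (64 20 44 34)
20 → hit
44 → hit
34 → hit
26 → miss, evict 64, frames (20 44 34 26)
44 → hit
34 → hit
44 → hit
64 → miss, evict 26, frames (20 44 34 64)
34 → hit
20 → hit
64 → hit
44 → hit
Page faults: 6.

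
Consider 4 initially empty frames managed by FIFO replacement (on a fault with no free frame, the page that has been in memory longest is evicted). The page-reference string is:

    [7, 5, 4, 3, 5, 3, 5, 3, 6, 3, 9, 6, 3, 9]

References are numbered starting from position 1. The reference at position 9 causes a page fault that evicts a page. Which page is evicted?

pos 1: 7 -> miss, frames (7)
pos 2: 5 -> miss, frames (7 5)
pos 3: 4 -> miss, frames (7 5 4)
pos 4: 3 -> miss, frames (7 5 4 3)
pos 5: 5 -> hit
pos 6: 3 -> hit
pos 7: 5 -> hit
pos 8: 3 -> hit
pos 9: 6 -> miss, evict 7, frames (5 4 3 6)
At position 9, page 7 is evicted.

7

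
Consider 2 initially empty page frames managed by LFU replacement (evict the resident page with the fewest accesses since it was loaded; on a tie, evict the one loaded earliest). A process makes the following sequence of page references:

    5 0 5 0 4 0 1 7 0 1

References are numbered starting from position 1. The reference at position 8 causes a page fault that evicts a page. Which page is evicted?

1

pos 1: 5 -> fault, frames (5)
pos 2: 0 -> fault, frames (5 0)
pos 3: 5 -> hit
pos 4: 0 -> hit
pos 5: 4 -> fault, evict 5, frames (0 4)
pos 6: 0 -> hit
pos 7: 1 -> fault, evict 4, frames (0 1)
pos 8: 7 -> fault, evict 1, frames (0 7)
At position 8, page 1 is evicted.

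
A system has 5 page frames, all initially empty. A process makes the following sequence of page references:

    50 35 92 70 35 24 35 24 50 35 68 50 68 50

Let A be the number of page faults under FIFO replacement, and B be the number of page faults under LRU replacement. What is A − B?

1

Under FIFO: F F F F . F . . . . F F . . → 7 faults.
Under LRU: F F F F . F . . . . F . . . → 6 faults.
A − B = 7 − 6 = 1.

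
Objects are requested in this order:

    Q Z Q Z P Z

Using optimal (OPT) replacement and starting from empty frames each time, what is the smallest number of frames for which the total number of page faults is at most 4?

f=1: 6 faults
f=2: 3 faults
f=3: 3 faults
Smallest f with faults ≤ 4 is 2.

2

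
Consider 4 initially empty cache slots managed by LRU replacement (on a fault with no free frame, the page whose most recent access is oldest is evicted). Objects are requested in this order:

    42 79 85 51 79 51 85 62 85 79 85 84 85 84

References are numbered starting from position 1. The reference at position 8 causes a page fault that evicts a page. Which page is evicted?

pos 1: 42 -> fault, frames [42]
pos 2: 79 -> fault, frames [42, 79]
pos 3: 85 -> fault, frames [42, 79, 85]
pos 4: 51 -> fault, frames [42, 79, 85, 51]
pos 5: 79 -> hit
pos 6: 51 -> hit
pos 7: 85 -> hit
pos 8: 62 -> fault, evict 42, frames [79, 51, 85, 62]
At position 8, page 42 is evicted.

42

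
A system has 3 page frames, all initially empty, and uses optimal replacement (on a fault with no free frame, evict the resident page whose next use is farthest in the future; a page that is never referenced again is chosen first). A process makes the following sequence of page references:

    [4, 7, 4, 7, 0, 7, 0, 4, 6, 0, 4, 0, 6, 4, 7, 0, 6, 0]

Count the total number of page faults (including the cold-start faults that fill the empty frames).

4 → fault, frames {4}
7 → fault, frames {4,7}
4 → hit
7 → hit
0 → fault, frames {4,7,0}
7 → hit
0 → hit
4 → hit
6 → fault, evict 7, frames {4,0,6}
0 → hit
4 → hit
0 → hit
6 → hit
4 → hit
7 → fault, evict 4, frames {0,6,7}
0 → hit
6 → hit
0 → hit
Page faults: 5.

5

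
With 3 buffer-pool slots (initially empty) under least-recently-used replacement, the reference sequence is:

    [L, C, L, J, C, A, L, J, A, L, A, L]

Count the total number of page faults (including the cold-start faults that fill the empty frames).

6

L: miss, frames (L)
C: miss, frames (L C)
L: hit
J: miss, frames (C L J)
C: hit
A: miss, evict L, frames (J C A)
L: miss, evict J, frames (C A L)
J: miss, evict C, frames (A L J)
A: hit
L: hit
A: hit
L: hit
Page faults: 6.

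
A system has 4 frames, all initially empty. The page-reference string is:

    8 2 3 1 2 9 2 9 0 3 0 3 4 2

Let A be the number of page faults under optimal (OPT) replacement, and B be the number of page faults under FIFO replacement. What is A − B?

Under OPT: F F F F . F . . F . . . F . → 7 faults.
Under FIFO: F F F F . F . . F . . . F F → 8 faults.
A − B = 7 − 8 = -1.

-1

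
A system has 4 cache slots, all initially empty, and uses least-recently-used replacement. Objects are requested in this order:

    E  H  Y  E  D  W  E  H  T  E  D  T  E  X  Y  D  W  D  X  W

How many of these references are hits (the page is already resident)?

E: fault, frames {E}
H: fault, frames {E,H}
Y: fault, frames {E,H,Y}
E: hit
D: fault, frames {H,Y,E,D}
W: fault, evict H, frames {Y,E,D,W}
E: hit
H: fault, evict Y, frames {D,W,E,H}
T: fault, evict D, frames {W,E,H,T}
E: hit
D: fault, evict W, frames {H,T,E,D}
T: hit
E: hit
X: fault, evict H, frames {D,T,E,X}
Y: fault, evict D, frames {T,E,X,Y}
D: fault, evict T, frames {E,X,Y,D}
W: fault, evict E, frames {X,Y,D,W}
D: hit
X: hit
W: hit
Hits: 8.

8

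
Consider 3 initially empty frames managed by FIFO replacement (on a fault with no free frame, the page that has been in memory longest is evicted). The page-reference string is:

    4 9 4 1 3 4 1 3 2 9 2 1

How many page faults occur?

8

4: miss, frames (4)
9: miss, frames (4 9)
4: hit
1: miss, frames (4 9 1)
3: miss, evict 4, frames (9 1 3)
4: miss, evict 9, frames (1 3 4)
1: hit
3: hit
2: miss, evict 1, frames (3 4 2)
9: miss, evict 3, frames (4 2 9)
2: hit
1: miss, evict 4, frames (2 9 1)
Page faults: 8.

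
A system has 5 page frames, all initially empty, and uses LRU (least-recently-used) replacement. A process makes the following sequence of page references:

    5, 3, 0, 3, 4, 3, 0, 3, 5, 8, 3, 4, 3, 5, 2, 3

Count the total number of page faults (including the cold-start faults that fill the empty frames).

5 -> miss, frames {5}
3 -> miss, frames {5,3}
0 -> miss, frames {5,3,0}
3 -> hit
4 -> miss, frames {5,0,3,4}
3 -> hit
0 -> hit
3 -> hit
5 -> hit
8 -> miss, frames {4,0,3,5,8}
3 -> hit
4 -> hit
3 -> hit
5 -> hit
2 -> miss, evict 0, frames {8,4,3,5,2}
3 -> hit
Page faults: 6.

6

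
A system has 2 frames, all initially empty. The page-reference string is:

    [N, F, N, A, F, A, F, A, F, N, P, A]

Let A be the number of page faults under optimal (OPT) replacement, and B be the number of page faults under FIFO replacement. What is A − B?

Under OPT: F F . F . . . . . F F . → 5 faults.
Under FIFO: F F . F . . . . . F F F → 6 faults.
A − B = 5 − 6 = -1.

-1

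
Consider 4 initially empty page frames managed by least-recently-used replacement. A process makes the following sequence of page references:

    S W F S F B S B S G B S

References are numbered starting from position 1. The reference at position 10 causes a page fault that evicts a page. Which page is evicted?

W

pos 1: S: miss, frames [S]
pos 2: W: miss, frames [S, W]
pos 3: F: miss, frames [S, W, F]
pos 4: S: hit
pos 5: F: hit
pos 6: B: miss, frames [W, S, F, B]
pos 7: S: hit
pos 8: B: hit
pos 9: S: hit
pos 10: G: miss, evict W, frames [F, B, S, G]
At position 10, page W is evicted.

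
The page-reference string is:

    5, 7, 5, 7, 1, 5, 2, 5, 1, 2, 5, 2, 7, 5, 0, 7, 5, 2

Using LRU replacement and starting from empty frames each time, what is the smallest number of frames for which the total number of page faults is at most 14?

f=1: 18 faults
f=2: 14 faults
f=3: 7 faults
f=4: 5 faults
f=5: 5 faults
Smallest f with faults ≤ 14 is 2.

2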